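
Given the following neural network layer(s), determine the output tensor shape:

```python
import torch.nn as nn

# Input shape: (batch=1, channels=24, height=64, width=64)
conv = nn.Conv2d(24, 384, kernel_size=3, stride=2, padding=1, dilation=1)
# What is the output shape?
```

Input: (1, 24, 64, 64) -> Output: (1, 384, 32, 32)

Answer: (1, 384, 32, 32)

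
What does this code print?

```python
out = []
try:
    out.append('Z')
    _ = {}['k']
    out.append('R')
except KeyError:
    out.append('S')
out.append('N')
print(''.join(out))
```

Execution trace: 'Z' (try body) → 'S' (except KeyError) → 'N' (after the try/except). Output: ZSN

Answer: ZSN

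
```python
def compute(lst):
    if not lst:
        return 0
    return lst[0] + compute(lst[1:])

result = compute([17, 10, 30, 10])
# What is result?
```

17 + 10 + 30 + 10 + 0 = 67

Answer: 67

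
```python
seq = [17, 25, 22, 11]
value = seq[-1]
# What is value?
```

Trace:
`seq = [17, 25, 22, 11]` → seq = [17, 25, 22, 11]
`value = seq[-1]` → value = 11
So value = 11

Answer: 11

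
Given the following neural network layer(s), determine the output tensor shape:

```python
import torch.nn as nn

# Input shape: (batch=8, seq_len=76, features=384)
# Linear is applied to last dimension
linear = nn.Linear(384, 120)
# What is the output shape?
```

Input: (8, 76, 384) -> Output: (8, 76, 120)

Answer: (8, 76, 120)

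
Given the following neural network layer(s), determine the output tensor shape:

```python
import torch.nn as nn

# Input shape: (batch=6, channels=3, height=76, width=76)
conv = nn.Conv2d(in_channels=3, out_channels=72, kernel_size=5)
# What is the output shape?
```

Input: (6, 3, 76, 76) -> Output: (6, 72, 72, 72)

Answer: (6, 72, 72, 72)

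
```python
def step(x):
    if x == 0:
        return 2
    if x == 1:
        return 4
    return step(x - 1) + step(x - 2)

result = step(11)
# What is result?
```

Build up from base cases: step(0)=2, step(1)=4, step(2)=6, step(3)=10, step(4)=16, step(5)=26, step(6)=42, ..., step(11)=466

Answer: 466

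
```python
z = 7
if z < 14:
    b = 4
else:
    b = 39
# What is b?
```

Trace:
`z = 7` → z = 7
`if z < 14: ...` → z < 14 is True → b = 4
So b = 4

Answer: 4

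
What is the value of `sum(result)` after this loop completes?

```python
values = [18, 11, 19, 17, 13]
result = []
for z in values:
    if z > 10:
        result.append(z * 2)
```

Sum of doubled values > 10
`result` takes the values: [] → [36] → [36, 22] → [36, 22, 38] → [36, 22, 38, 34] → [36, 22, 38, 34, 26]
So `sum(result)` = 156

Answer: 156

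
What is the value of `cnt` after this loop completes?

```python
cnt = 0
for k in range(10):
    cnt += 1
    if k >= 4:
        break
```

Loop breaks when k reaches 4, cnt is 5
`cnt` takes the values: 0 → 1 → 2 → 3 → 4 → 5

Answer: 5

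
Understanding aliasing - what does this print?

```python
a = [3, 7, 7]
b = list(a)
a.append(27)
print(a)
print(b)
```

Key concept: list() constructor creates copy.
Step by step:
`a = [3, 7, 7]` → a = [3, 7, 7]
`b = list(a)` → b = [3, 7, 7]
`a.append(27)` → a = [3, 7, 7, 27]
`print(a)` → prints [3, 7, 7, 27]
`print(b)` → prints [3, 7, 7]

Answer:
[3, 7, 7, 27]
[3, 7, 7]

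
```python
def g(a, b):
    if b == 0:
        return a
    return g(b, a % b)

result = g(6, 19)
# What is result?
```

g(6, 19) -> g(19, 6) -> g(6, 1) -> g(1, 0) -> 1

Answer: 1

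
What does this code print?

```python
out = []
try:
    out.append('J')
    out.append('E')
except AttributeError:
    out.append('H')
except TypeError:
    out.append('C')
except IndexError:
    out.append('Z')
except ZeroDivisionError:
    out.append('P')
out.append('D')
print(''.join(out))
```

Execution trace: 'J' (try body) → 'E' (try body, no exception) → 'D' (after the try/except). Output: JED

Answer: JED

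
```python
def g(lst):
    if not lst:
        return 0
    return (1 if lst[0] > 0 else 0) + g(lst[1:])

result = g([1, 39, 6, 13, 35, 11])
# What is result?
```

Count of positive elements in [1, 39, 6, 13, 35, 11] = 6

Answer: 6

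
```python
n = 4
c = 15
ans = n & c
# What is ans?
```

Trace:
`n = 4` → n = 4
`c = 15` → c = 15
`ans = n & c` → ans = 4
So ans = 4

Answer: 4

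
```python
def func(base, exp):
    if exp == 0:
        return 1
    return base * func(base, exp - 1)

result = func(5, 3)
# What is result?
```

func(5, 3) = 5 * 5 * 5 = 125

Answer: 125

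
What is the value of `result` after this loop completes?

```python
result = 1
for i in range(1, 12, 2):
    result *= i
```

Product of 1, 3, 5, ... up to 11
`result` takes the values: 1 → 3 → 15 → 105 → 945 → 10395

Answer: 10395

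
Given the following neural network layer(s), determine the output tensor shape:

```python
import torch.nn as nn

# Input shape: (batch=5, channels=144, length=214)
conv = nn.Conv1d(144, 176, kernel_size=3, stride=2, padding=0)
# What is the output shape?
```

Input: (5, 144, 214) -> Output: (5, 176, 106)

Answer: (5, 176, 106)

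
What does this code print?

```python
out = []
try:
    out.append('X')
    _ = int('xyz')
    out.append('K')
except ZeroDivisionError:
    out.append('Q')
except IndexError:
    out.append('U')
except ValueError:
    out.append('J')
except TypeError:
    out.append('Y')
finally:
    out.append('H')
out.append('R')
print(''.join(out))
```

Execution trace: 'X' (try body) → 'J' (except ValueError) → 'H' (finally) → 'R' (after the try/except). Output: XJHR

Answer: XJHR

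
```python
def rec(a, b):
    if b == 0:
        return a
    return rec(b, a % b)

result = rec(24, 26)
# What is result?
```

rec(24, 26) -> rec(26, 24) -> rec(24, 2) -> rec(2, 0) -> 2

Answer: 2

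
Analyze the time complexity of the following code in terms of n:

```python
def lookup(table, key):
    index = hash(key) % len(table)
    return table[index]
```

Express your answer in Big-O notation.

This is Hash table lookup (average case). Time complexity: O(1).

Answer: O(1)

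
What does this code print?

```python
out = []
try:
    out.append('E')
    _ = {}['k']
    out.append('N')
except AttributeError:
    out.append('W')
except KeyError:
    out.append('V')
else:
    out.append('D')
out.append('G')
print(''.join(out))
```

Execution trace: 'E' (try body) → 'V' (except KeyError) → 'G' (after the try/except). Output: EVG

Answer: EVG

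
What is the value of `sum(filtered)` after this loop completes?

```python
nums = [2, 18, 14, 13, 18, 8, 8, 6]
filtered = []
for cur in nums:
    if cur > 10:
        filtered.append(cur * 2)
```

Sum of doubled values > 10
`filtered` takes the values: [] → [36] → [36, 28] → [36, 28, 26] → [36, 28, 26, 36]
So `sum(filtered)` = 126

Answer: 126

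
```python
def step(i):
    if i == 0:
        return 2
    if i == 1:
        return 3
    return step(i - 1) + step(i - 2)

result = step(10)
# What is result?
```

Build up from base cases: step(0)=2, step(1)=3, step(2)=5, step(3)=8, step(4)=13, step(5)=21, step(6)=34, ..., step(10)=233

Answer: 233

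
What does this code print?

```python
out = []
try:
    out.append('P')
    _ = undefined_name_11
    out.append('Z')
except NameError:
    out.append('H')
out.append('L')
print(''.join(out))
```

Execution trace: 'P' (try body) → 'H' (except NameError) → 'L' (after the try/except). Output: PHL

Answer: PHL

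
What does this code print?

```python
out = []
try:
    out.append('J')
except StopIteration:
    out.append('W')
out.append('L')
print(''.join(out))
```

Execution trace: 'J' (try body, no exception) → 'L' (after the try/except). Output: JL

Answer: JL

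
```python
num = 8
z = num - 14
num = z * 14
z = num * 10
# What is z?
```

Trace:
`num = 8` → num = 8
`z = num - 14` → z = -6
`num = z * 14` → num = -84
`z = num * 10` → z = -840
So z = -840

Answer: -840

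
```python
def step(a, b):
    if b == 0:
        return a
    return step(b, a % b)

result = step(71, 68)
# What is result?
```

step(71, 68) -> step(68, 3) -> step(3, 2) -> step(2, 1) -> step(1, 0) -> 1

Answer: 1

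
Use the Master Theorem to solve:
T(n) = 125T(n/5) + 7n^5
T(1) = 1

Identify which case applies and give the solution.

a=125, b=5, f(n)=7n^5. log_5(125) = 3. Since c=5 > 3 and the regularity condition holds (125(n/5)^5 = (125/5^5)n^5 with 125/5^5 < 1), Case 3 applies: T(n) = Θ(f(n)) = O(n^5).

Answer: O(n^5) - Case 3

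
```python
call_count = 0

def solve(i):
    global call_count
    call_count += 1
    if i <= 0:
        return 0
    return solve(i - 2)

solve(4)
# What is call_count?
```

Linear recursion stepping by 2: 3 calls from i=4 down to ≤0.

Answer: 3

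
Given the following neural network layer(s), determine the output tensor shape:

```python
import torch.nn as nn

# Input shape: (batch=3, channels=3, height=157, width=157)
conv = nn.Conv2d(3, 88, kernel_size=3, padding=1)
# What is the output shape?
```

Input: (3, 3, 157, 157) -> Output: (3, 88, 157, 157)

Answer: (3, 88, 157, 157)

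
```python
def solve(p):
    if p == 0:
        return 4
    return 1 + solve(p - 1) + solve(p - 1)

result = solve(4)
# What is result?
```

solve(p) = 1 + 2·solve(p-1), solve(0)=4. Closed form: (4+1)·2^4 - 1 = 79.

Answer: 79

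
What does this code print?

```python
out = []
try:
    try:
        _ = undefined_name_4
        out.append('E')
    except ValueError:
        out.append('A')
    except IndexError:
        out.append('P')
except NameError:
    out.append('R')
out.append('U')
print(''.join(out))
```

Execution trace: 'R' (outer except NameError) → 'U' (after the try/except). Output: RU

Answer: RU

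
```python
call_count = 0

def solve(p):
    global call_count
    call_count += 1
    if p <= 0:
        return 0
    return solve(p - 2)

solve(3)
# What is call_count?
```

Linear recursion stepping by 2: 3 calls from p=3 down to ≤0.

Answer: 3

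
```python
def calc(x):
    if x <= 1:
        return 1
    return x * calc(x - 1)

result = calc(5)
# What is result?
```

calc(5) = 5 * 4 * 3 * 2 * 1 = 120

Answer: 120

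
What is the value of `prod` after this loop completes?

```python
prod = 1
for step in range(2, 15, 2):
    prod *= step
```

Product of even numbers 2 to 14
`prod` takes the values: 1 → 2 → 8 → 48 → 384 → 3840 → 46080 → 645120

Answer: 645120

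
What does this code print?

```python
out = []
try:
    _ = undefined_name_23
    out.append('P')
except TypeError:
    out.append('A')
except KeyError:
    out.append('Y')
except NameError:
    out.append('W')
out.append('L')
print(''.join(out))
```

Execution trace: 'W' (except NameError) → 'L' (after the try/except). Output: WL

Answer: WL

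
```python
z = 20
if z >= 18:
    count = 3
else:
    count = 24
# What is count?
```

Trace:
`z = 20` → z = 20
`if z >= 18: ...` → z >= 18 is True → count = 3
So count = 3

Answer: 3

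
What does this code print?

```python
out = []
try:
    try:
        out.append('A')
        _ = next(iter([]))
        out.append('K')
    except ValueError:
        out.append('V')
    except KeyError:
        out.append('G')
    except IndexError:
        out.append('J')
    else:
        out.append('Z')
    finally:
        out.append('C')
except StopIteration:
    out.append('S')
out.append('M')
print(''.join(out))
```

Execution trace: 'A' (try body) → 'C' (finally) → 'S' (outer except StopIteration) → 'M' (after the try/except). Output: ACSM

Answer: ACSM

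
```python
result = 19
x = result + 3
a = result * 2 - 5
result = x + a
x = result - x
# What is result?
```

Trace:
`result = 19` → result = 19
`x = result + 3` → x = 22
`a = result * 2 - 5` → a = 33
`result = x + a` → result = 55
`x = result - x` → x = 33
So result = 55

Answer: 55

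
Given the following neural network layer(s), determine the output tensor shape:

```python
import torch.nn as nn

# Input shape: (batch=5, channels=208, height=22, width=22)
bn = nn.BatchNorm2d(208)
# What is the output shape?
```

Input: (5, 208, 22, 22) -> Output: (5, 208, 22, 22)

Answer: (5, 208, 22, 22)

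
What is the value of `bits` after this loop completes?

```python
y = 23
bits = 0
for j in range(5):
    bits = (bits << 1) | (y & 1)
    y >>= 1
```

Reverse lowest 5 bits of 23
`bits` takes the values: 0 → 1 → 3 → 7 → 14 → 29

Answer: 29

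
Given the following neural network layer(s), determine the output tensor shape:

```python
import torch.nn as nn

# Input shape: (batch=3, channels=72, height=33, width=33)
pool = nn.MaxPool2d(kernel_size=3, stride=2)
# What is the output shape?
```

Input: (3, 72, 33, 33) -> Output: (3, 72, 16, 16)

Answer: (3, 72, 16, 16)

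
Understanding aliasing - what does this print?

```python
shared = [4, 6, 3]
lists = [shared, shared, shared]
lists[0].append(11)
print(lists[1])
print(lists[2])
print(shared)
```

Key concept: list of same reference.
Step by step:
`shared = [4, 6, 3]` → shared = [4, 6, 3]
`lists = [shared, shared, shared]` → lists = [[4, 6, 3], [4, 6, 3], [4, 6, 3]]
`lists[0].append(11)` → shared = [4, 6, 3, 11]; lists = [[4, 6, 3, 11], [4, 6, 3, 11], [4, 6, 3, 11]]
`print(lists[1])` → prints [4, 6, 3, 11]
`print(lists[2])` → prints [4, 6, 3, 11]
`print(shared)` → prints [4, 6, 3, 11]

Answer:
[4, 6, 3, 11]
[4, 6, 3, 11]
[4, 6, 3, 11]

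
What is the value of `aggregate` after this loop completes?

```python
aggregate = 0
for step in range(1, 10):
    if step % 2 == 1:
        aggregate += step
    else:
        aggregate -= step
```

Add odd, subtract even
`aggregate` takes the values: 0 → 1 → -1 → 2 → -2 → 3 → -3 → 4 → -4 → 5

Answer: 5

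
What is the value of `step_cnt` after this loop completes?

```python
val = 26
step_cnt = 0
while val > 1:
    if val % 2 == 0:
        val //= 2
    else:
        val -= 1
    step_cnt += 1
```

Steps to reduce 26 to 1
`step_cnt` takes the values: 0 → 1 → 2 → 3 → 4 → 5 → 6

Answer: 6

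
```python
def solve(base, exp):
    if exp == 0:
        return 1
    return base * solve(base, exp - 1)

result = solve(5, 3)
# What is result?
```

solve(5, 3) = 5 * 5 * 5 = 125

Answer: 125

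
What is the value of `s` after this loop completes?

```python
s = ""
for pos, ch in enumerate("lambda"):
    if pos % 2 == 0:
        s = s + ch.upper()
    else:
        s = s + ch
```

Uppercase even positions in 'lambda'
`s` takes the values: "" → "L" → "La" → "LaM" → "LaMb" → "LaMbD" → "LaMbDa"

Answer: "LaMbDa"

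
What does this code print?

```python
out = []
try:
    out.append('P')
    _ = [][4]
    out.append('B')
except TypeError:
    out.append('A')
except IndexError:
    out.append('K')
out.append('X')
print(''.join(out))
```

Execution trace: 'P' (try body) → 'K' (except IndexError) → 'X' (after the try/except). Output: PKX

Answer: PKX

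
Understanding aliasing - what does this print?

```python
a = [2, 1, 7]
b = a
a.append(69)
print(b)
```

Key concept: basic list aliasing.
Step by step:
`a = [2, 1, 7]` → a = [2, 1, 7]
`b = a` → b = [2, 1, 7] (same object as a)
`a.append(69)` → a = [2, 1, 7, 69] (same object as b); b = [2, 1, 7, 69] (same object as a)
`print(b)` → prints [2, 1, 7, 69]

Answer: [2, 1, 7, 69]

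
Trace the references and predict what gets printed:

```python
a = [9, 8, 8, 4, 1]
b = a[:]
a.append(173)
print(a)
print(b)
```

Key concept: slice [:] creates copy.
Step by step:
`a = [9, 8, 8, 4, 1]` → a = [9, 8, 8, 4, 1]
`b = a[:]` → b = [9, 8, 8, 4, 1]
`a.append(173)` → a = [9, 8, 8, 4, 1, 173]
`print(a)` → prints [9, 8, 8, 4, 1, 173]
`print(b)` → prints [9, 8, 8, 4, 1]

Answer:
[9, 8, 8, 4, 1, 173]
[9, 8, 8, 4, 1]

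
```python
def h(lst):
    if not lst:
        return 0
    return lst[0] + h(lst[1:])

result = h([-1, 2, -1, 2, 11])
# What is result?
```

(-1) + 2 + (-1) + 2 + 11 + 0 = 13

Answer: 13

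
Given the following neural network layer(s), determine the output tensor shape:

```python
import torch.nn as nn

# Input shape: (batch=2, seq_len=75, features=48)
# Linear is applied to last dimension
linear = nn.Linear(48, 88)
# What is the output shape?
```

Input: (2, 75, 48) -> Output: (2, 75, 88)

Answer: (2, 75, 88)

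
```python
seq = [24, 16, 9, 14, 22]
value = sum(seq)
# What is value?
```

Trace:
`seq = [24, 16, 9, 14, 22]` → seq = [24, 16, 9, 14, 22]
`value = sum(seq)` → value = 85
So value = 85

Answer: 85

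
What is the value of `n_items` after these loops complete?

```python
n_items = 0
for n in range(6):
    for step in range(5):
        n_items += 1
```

6 * 5 = 30
`n_items` takes the values: 0 → 1 → 2 → 3 → 4 → 5 → 6 → 7 → 8 → 9 → 10 → 11 → 12 → 13 → 14 → 15 → 16 → 17 → 18 → 19 → 20 → 21 → 22 → 23 → 24 → 25 → 26 → 27 → 28 → 29 → 30

Answer: 30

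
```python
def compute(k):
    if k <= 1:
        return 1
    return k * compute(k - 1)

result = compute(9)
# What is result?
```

compute(9) = 9 * 8 * 7 * 6 * 5 * 4 * 3 * 2 * 1 = 362880

Answer: 362880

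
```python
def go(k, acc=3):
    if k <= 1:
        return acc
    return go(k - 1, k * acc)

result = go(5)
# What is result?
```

Accumulator trace (n, acc): (5, 3) -> (4, 15) -> (3, 60) -> (2, 180) -> (1, 360) -> return 360

Answer: 360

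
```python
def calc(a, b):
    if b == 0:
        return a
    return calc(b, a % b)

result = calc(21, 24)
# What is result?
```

calc(21, 24) -> calc(24, 21) -> calc(21, 3) -> calc(3, 0) -> 3

Answer: 3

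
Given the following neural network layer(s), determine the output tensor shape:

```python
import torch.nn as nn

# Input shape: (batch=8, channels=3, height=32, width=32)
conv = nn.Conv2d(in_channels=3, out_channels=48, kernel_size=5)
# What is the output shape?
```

Input: (8, 3, 32, 32) -> Output: (8, 48, 28, 28)

Answer: (8, 48, 28, 28)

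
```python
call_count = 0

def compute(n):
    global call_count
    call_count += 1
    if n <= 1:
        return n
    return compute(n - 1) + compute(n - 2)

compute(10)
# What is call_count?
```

Calls(n) = 1 + Calls(n-1) + Calls(n-2); Calls(0)=Calls(1)=1. For n=10 this gives 177.

Answer: 177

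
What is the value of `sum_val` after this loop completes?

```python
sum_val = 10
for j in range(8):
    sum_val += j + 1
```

Start at 10, add 1 to 8 = 46
`sum_val` takes the values: 10 → 11 → 13 → 16 → 20 → 25 → 31 → 38 → 46

Answer: 46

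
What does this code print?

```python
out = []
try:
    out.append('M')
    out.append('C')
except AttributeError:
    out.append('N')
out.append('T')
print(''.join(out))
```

Execution trace: 'M' (try body) → 'C' (try body, no exception) → 'T' (after the try/except). Output: MCT

Answer: MCT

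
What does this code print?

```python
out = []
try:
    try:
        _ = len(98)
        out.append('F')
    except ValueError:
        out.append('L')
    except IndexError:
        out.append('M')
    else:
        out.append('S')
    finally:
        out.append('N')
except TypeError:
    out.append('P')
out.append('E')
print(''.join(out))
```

Execution trace: 'N' (finally) → 'P' (outer except TypeError) → 'E' (after the try/except). Output: NPE

Answer: NPE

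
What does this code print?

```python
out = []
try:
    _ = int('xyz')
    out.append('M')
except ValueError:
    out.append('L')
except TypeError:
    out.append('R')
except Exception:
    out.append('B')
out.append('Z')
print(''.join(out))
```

Execution trace: 'L' (except ValueError) → 'Z' (after the try/except). Output: LZ

Answer: LZ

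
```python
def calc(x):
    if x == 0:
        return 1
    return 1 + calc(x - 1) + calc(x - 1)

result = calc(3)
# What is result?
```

calc(x) = 1 + 2·calc(x-1), calc(0)=1. Closed form: (1+1)·2^3 - 1 = 15.

Answer: 15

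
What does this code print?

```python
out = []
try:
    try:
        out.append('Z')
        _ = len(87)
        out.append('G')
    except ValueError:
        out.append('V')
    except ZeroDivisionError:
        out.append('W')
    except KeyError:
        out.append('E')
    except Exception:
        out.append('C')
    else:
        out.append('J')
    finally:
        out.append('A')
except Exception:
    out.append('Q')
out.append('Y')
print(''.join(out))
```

Execution trace: 'Z' (inner try body) → 'C' (inner except Exception) → 'A' (inner finally) → 'Y' (after the try/except). Output: ZCAY

Answer: ZCAY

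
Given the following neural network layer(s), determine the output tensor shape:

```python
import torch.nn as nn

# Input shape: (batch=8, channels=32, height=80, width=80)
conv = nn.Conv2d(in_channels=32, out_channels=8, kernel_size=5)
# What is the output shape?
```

Input: (8, 32, 80, 80) -> Output: (8, 8, 76, 76)

Answer: (8, 8, 76, 76)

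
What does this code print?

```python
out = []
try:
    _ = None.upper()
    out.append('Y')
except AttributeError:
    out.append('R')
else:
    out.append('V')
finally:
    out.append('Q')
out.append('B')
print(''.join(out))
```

Execution trace: 'R' (except AttributeError) → 'Q' (finally) → 'B' (after the try/except). Output: RQB

Answer: RQB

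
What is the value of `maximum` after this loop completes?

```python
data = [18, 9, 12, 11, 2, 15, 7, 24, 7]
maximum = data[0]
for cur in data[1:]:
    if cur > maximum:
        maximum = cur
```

Maximum of [18, 9, 12, 11, 2, 15, 7, 24, 7]
`maximum` takes the values: 18 → 24

Answer: 24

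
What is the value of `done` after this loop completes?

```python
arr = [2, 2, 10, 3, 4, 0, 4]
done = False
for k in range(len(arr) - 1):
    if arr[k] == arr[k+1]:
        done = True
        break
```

Check consecutive duplicates in [2, 2, 10, 3, 4, 0, 4]
`done` takes the values: False → True

Answer: True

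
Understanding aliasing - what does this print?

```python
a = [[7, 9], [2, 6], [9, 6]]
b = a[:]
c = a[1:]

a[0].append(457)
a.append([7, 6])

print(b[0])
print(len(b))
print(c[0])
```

Key concept: slice with nested mutation.
Step by step:
`a = [[7, 9], [2, 6], [9, 6]]` → a = [[7, 9], [2, 6], [9, 6]]
`b = a[:]` → b = [[7, 9], [2, 6], [9, 6]]
`c = a[1:]` → c = [[2, 6], [9, 6]]
`a[0].append(457)` → a = [[7, 9, 457], [2, 6], [9, 6]]; b = [[7, 9, 457], [2, 6], [9, 6]]
`a.append([7, 6])` → a = [[7, 9, 457], [2, 6], [9, 6], [7, 6]]
`print(b[0])` → prints [7, 9, 457]
`print(len(b))` → prints 3
`print(c[0])` → prints [2, 6]

Answer:
[7, 9, 457]
3
[2, 6]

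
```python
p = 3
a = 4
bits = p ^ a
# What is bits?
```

Trace:
`p = 3` → p = 3
`a = 4` → a = 4
`bits = p ^ a` → bits = 7
So bits = 7

Answer: 7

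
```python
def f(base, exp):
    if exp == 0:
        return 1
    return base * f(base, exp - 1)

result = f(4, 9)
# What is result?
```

f(4, 9) = 4 * 4 * 4 * 4 * 4 * 4 * 4 * 4 * 4 = 262144

Answer: 262144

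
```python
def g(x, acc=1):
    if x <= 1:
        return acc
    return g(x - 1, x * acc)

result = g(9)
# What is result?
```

Accumulator trace (n, acc): (9, 1) -> (8, 9) -> (7, 72) -> (6, 504) -> (5, 3024) -> (4, 15120) -> (3, 60480) -> (2, 181440) -> (1, 362880) -> return 362880

Answer: 362880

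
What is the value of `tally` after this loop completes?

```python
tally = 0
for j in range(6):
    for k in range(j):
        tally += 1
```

Triangle number: 0+1+2+...+5
`tally` takes the values: 0 → 1 → 2 → 3 → 4 → 5 → 6 → 7 → 8 → 9 → 10 → 11 → 12 → 13 → 14 → 15

Answer: 15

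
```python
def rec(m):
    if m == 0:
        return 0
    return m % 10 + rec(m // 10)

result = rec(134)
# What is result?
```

Sum of digits of 134: 4 + 3 + 1 = 8

Answer: 8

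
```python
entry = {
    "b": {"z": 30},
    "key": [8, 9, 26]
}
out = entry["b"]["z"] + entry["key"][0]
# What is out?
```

Trace:
`entry = { ...` → entry = {'b': {'z': 30}, 'key': [8, 9, 26]}
`out = entry["b"]["z"] + entry["key"][0]` → out = 38
So out = 38

Answer: 38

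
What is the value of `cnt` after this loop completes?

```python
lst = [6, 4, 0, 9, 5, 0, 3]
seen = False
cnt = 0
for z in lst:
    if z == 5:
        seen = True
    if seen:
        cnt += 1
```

Count elements after first 5 in [6, 4, 0, 9, 5, 0, 3]
`cnt` takes the values: 0 → 1 → 2 → 3

Answer: 3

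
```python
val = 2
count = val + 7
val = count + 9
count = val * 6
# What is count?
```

Trace:
`val = 2` → val = 2
`count = val + 7` → count = 9
`val = count + 9` → val = 18
`count = val * 6` → count = 108
So count = 108

Answer: 108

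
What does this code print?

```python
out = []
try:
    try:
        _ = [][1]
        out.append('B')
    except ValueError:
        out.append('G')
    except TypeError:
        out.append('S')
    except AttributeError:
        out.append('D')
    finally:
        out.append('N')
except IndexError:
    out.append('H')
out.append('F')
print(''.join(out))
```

Execution trace: 'N' (inner finally) → 'H' (outer except IndexError) → 'F' (after the try/except). Output: NHF

Answer: NHF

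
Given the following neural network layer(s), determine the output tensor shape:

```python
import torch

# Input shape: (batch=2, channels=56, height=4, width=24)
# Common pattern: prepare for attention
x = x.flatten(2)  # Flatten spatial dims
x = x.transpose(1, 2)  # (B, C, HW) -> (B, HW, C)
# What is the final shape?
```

Input: (2, 56, 4, 24) -> after flatten(2): (2, 56, 96) -> Output: (2, 96, 56)

Answer: (2, 96, 56)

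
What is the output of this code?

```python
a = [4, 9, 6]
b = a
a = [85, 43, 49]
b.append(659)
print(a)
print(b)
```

Key concept: rebinding vs mutation: a is rebound to a new list, b still points at the original.
Step by step:
`a = [4, 9, 6]` → a = [4, 9, 6]
`b = a` → b = [4, 9, 6] (same object as a)
`a = [85, 43, 49]` → a = [85, 43, 49]
`b.append(659)` → b = [4, 9, 6, 659]
`print(a)` → prints [85, 43, 49]
`print(b)` → prints [4, 9, 6, 659]

Answer:
[85, 43, 49]
[4, 9, 6, 659]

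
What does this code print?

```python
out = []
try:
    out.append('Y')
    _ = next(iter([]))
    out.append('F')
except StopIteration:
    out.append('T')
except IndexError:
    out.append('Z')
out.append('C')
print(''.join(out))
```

Execution trace: 'Y' (try body) → 'T' (except StopIteration) → 'C' (after the try/except). Output: YTC

Answer: YTC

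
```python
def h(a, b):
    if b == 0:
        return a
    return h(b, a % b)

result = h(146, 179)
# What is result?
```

h(146, 179) -> h(179, 146) -> h(146, 33) -> h(33, 14) -> h(14, 5) -> h(5, 4) -> h(4, 1) -> h(1, 0) -> 1

Answer: 1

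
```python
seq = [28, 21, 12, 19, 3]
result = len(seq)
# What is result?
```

Trace:
`seq = [28, 21, 12, 19, 3]` → seq = [28, 21, 12, 19, 3]
`result = len(seq)` → result = 5
So result = 5

Answer: 5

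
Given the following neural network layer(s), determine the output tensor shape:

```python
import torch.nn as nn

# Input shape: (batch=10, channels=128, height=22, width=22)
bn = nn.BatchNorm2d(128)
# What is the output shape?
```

Input: (10, 128, 22, 22) -> Output: (10, 128, 22, 22)

Answer: (10, 128, 22, 22)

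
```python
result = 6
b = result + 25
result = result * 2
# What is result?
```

Trace:
`result = 6` → result = 6
`b = result + 25` → b = 31
`result = result * 2` → result = 12
So result = 12

Answer: 12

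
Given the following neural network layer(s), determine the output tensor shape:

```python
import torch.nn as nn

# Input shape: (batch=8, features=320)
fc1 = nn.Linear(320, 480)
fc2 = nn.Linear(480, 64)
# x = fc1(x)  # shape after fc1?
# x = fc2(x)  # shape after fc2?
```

Input: (8, 320) -> after fc1: (8, 480) -> Output: (8, 64)

Answer: (8, 64)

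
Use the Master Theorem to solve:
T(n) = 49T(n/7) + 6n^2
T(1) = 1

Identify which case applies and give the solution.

a=49, b=7, f(n)=6n^2. log_7(49) = 2. Since c=2 = 2, Case 2 applies: T(n) = Θ(n^log_b(a) · log n) = O(n^2 log n).

Answer: O(n^2 log n) - Case 2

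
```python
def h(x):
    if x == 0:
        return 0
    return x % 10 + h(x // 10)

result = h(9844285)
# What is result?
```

Sum of digits of 9844285: 5 + 8 + 2 + 4 + 4 + 8 + 9 = 40

Answer: 40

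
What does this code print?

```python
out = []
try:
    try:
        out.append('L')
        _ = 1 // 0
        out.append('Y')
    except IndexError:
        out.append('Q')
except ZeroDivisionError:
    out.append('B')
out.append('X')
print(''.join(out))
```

Execution trace: 'L' (try body) → 'B' (outer except ZeroDivisionError) → 'X' (after the try/except). Output: LBX

Answer: LBX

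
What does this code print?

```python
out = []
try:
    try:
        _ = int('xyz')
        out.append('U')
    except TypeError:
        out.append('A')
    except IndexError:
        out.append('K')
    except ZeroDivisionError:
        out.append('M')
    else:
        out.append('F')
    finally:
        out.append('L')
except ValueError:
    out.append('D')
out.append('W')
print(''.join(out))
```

Execution trace: 'L' (finally) → 'D' (outer except ValueError) → 'W' (after the try/except). Output: LDW

Answer: LDW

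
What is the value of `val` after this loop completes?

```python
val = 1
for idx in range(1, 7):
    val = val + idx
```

Start at 1, add 1 through 6
`val` takes the values: 1 → 2 → 4 → 7 → 11 → 16 → 22

Answer: 22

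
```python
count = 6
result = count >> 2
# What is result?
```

Trace:
`count = 6` → count = 6
`result = count >> 2` → result = 1
So result = 1

Answer: 1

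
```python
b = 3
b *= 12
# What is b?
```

Trace:
`b = 3` → b = 3
`b *= 12` → b = 36
So b = 36

Answer: 36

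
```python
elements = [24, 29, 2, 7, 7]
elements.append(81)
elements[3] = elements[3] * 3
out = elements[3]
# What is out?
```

Trace:
`elements = [24, 29, 2, 7, 7]` → elements = [24, 29, 2, 7, 7]
`elements.append(81)` → elements = [24, 29, 2, 7, 7, 81]
`elements[3] = elements[3] * 3` → elements = [24, 29, 2, 21, 7, 81]
`out = elements[3]` → out = 21
So out = 21

Answer: 21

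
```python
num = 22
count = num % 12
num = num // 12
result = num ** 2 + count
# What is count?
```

Trace:
`num = 22` → num = 22
`count = num % 12` → count = 10
`num = num // 12` → num = 1
`result = num ** 2 + count` → result = 11
So count = 10

Answer: 10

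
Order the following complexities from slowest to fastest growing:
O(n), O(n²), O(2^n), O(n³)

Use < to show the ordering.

Ordered by growth rate: O(n) < O(n²) < O(n³) < O(2^n)

Answer: O(n) < O(n²) < O(n³) < O(2^n)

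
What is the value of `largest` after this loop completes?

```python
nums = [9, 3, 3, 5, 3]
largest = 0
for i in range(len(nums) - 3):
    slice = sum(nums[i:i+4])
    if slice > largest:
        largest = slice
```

Max sum of 4-element window in [9, 3, 3, 5, 3]
`largest` takes the values: 0 → 20

Answer: 20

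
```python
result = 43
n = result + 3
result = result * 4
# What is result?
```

Trace:
`result = 43` → result = 43
`n = result + 3` → n = 46
`result = result * 4` → result = 172
So result = 172

Answer: 172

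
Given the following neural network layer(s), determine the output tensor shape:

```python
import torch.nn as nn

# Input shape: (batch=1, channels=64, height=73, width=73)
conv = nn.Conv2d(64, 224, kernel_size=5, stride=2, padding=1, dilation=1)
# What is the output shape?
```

Input: (1, 64, 73, 73) -> Output: (1, 224, 36, 36)

Answer: (1, 224, 36, 36)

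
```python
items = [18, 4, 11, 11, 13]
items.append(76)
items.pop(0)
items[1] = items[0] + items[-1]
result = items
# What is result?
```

Trace:
`items = [18, 4, 11, 11, 13]` → items = [18, 4, 11, 11, 13]
`items.append(76)` → items = [18, 4, 11, 11, 13, 76]
`items.pop(0)` → items = [4, 11, 11, 13, 76]
`items[1] = items[0] + items[-1]` → items = [4, 80, 11, 13, 76]
`result = items` → result = [4, 80, 11, 13, 76]
So result = [4, 80, 11, 13, 76]

Answer: [4, 80, 11, 13, 76]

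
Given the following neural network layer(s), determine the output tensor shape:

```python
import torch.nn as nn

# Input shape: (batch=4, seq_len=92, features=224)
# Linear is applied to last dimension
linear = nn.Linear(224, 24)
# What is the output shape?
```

Input: (4, 92, 224) -> Output: (4, 92, 24)

Answer: (4, 92, 24)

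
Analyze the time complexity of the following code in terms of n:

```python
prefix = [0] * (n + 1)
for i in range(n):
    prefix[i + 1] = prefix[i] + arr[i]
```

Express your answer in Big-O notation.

This is Prefix sum computation. Time complexity: O(n).

Answer: O(n)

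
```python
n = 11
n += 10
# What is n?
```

Trace:
`n = 11` → n = 11
`n += 10` → n = 21
So n = 21

Answer: 21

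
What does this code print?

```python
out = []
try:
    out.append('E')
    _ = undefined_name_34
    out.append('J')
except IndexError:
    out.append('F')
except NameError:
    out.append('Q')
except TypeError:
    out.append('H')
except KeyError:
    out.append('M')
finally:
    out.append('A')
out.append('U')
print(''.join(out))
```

Execution trace: 'E' (try body) → 'Q' (except NameError) → 'A' (finally) → 'U' (after the try/except). Output: EQAU

Answer: EQAU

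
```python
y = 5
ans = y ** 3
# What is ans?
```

Trace:
`y = 5` → y = 5
`ans = y ** 3` → ans = 125
So ans = 125

Answer: 125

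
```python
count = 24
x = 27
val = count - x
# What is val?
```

Trace:
`count = 24` → count = 24
`x = 27` → x = 27
`val = count - x` → val = -3
So val = -3

Answer: -3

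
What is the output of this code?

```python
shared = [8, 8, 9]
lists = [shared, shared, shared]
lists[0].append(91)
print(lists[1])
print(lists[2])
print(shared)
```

Key concept: list of same reference.
Step by step:
`shared = [8, 8, 9]` → shared = [8, 8, 9]
`lists = [shared, shared, shared]` → lists = [[8, 8, 9], [8, 8, 9], [8, 8, 9]]
`lists[0].append(91)` → shared = [8, 8, 9, 91]; lists = [[8, 8, 9, 91], [8, 8, 9, 91], [8, 8, 9, 91]]
`print(lists[1])` → prints [8, 8, 9, 91]
`print(lists[2])` → prints [8, 8, 9, 91]
`print(shared)` → prints [8, 8, 9, 91]

Answer:
[8, 8, 9, 91]
[8, 8, 9, 91]
[8, 8, 9, 91]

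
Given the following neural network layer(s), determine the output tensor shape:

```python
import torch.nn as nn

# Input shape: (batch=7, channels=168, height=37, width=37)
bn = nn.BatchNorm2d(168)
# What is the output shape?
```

Input: (7, 168, 37, 37) -> Output: (7, 168, 37, 37)

Answer: (7, 168, 37, 37)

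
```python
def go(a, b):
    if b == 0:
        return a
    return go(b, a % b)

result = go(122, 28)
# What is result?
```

go(122, 28) -> go(28, 10) -> go(10, 8) -> go(8, 2) -> go(2, 0) -> 2

Answer: 2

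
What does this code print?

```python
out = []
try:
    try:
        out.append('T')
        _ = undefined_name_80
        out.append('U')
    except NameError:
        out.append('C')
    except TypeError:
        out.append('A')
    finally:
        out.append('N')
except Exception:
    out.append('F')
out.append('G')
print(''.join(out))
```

Execution trace: 'T' (inner try body) → 'C' (inner except NameError) → 'N' (inner finally) → 'G' (after the try/except). Output: TCNG

Answer: TCNG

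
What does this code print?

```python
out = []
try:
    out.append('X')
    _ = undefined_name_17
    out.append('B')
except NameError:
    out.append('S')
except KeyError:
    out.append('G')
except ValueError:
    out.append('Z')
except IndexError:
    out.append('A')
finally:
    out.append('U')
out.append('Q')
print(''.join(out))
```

Execution trace: 'X' (try body) → 'S' (except NameError) → 'U' (finally) → 'Q' (after the try/except). Output: XSUQ

Answer: XSUQ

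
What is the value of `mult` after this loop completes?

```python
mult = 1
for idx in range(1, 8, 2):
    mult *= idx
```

Product of 1, 3, 5, ... up to 7
`mult` takes the values: 1 → 3 → 15 → 105

Answer: 105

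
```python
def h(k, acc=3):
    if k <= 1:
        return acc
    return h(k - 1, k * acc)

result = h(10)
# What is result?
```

Accumulator trace (n, acc): (10, 3) -> (9, 30) -> (8, 270) -> (7, 2160) -> (6, 15120) -> (5, 90720) -> (4, 453600) -> (3, 1814400) -> (2, 5443200) -> (1, 10886400) -> return 10886400

Answer: 10886400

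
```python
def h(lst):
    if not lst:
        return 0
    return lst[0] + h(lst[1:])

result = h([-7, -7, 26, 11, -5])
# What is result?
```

(-7) + (-7) + 26 + 11 + (-5) + 0 = 18

Answer: 18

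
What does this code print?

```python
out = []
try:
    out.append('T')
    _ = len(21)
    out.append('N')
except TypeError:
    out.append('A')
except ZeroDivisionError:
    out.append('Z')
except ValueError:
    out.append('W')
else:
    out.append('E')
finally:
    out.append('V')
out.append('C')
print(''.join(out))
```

Execution trace: 'T' (try body) → 'A' (except TypeError) → 'V' (finally) → 'C' (after the try/except). Output: TAVC

Answer: TAVC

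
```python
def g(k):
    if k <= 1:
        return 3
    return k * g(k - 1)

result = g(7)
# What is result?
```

g(7) = 7 * 6 * 5 * 4 * 3 * 2 * 3 = 15120

Answer: 15120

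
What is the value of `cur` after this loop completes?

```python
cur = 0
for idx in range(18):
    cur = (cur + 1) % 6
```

Increment mod 6, 18 times = 0
`cur` takes the values: 0 → 1 → 2 → 3 → 4 → 5 → 0 → 1 → 2 → 3 → 4 → 5 → 0 → 1 → 2 → 3 → 4 → 5 → 0

Answer: 0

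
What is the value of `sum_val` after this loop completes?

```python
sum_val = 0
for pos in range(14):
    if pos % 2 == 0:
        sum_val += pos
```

Sum of even numbers 0 to 13
`sum_val` takes the values: 0 → 2 → 6 → 12 → 20 → 30 → 42

Answer: 42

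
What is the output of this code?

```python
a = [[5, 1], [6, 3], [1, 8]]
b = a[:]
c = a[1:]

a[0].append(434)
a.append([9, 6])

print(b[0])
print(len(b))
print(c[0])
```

Key concept: slice with nested mutation.
Step by step:
`a = [[5, 1], [6, 3], [1, 8]]` → a = [[5, 1], [6, 3], [1, 8]]
`b = a[:]` → b = [[5, 1], [6, 3], [1, 8]]
`c = a[1:]` → c = [[6, 3], [1, 8]]
`a[0].append(434)` → a = [[5, 1, 434], [6, 3], [1, 8]]; b = [[5, 1, 434], [6, 3], [1, 8]]
`a.append([9, 6])` → a = [[5, 1, 434], [6, 3], [1, 8], [9, 6]]
`print(b[0])` → prints [5, 1, 434]
`print(len(b))` → prints 3
`print(c[0])` → prints [6, 3]

Answer:
[5, 1, 434]
3
[6, 3]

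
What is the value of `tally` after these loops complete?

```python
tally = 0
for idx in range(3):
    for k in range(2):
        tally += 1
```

3 * 2 = 6
`tally` takes the values: 0 → 1 → 2 → 3 → 4 → 5 → 6

Answer: 6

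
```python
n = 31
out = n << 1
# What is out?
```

Trace:
`n = 31` → n = 31
`out = n << 1` → out = 62
So out = 62

Answer: 62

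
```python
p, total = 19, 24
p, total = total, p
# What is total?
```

Trace:
`p, total = 19, 24` → p = 19; total = 24
`p, total = total, p` → p = 24; total = 19
So total = 19

Answer: 19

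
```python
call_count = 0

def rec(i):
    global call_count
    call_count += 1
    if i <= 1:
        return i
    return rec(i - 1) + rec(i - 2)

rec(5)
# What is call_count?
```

Calls(i) = 1 + Calls(i-1) + Calls(i-2); Calls(0)=Calls(1)=1. For i=5 this gives 15.

Answer: 15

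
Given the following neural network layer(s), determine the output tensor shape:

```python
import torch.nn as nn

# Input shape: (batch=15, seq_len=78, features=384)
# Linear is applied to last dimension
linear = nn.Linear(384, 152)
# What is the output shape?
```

Input: (15, 78, 384) -> Output: (15, 78, 152)

Answer: (15, 78, 152)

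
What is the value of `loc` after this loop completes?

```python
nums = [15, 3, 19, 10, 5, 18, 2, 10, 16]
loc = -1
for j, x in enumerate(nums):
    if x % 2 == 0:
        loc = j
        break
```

First even number index in [15, 3, 19, 10, 5, 18, 2, 10, 16]
`loc` takes the values: -1 → 3

Answer: 3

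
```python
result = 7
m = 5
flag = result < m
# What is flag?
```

Trace:
`result = 7` → result = 7
`m = 5` → m = 5
`flag = result < m` → flag = False
So flag = False

Answer: False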